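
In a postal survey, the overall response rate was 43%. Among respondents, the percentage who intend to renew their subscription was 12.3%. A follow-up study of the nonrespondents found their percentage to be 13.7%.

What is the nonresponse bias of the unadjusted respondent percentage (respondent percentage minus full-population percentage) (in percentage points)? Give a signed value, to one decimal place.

Nonresponse fraction = 1 − 0.43 = 0.57.
Bias = (nonresponse fraction) × (respondent percentage − nonrespondent percentage)
     = 0.57 × (12.3 − 13.7) = 0.57 × -1.4 = -0.798.

-0.8 percentage points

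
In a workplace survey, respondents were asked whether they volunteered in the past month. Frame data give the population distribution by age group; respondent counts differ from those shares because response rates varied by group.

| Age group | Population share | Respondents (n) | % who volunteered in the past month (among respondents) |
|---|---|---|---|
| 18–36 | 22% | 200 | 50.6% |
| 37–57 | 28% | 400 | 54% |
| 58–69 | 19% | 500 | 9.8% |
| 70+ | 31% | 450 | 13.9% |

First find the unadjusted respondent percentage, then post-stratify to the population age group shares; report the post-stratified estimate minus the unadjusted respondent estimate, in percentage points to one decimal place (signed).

Unadjusted (pooled respondent) estimate weights by respondent counts:
  (200/1550)×50.6 + (400/1550)×54 + (500/1550)×9.8 + (450/1550)×13.9 = 27.6613%
Post-stratifying to population shares instead:
  0.22×50.6 + 0.28×54 + 0.19×9.8 + 0.31×13.9 = 32.423%
Difference = 32.423 − 27.6613 = 4.7617 pp.

+4.8 percentage points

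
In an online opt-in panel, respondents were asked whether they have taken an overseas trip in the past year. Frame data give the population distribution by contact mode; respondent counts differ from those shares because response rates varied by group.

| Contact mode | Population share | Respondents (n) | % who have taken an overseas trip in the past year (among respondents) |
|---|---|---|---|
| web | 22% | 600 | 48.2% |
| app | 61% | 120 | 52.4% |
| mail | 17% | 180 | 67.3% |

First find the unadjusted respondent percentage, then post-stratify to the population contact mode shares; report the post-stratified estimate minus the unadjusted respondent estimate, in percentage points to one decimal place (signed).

Unadjusted (pooled respondent) estimate weights by respondent counts:
  (600/900)×48.2 + (120/900)×52.4 + (180/900)×67.3 = 52.58%
Post-stratifying to population shares instead:
  0.22×48.2 + 0.61×52.4 + 0.17×67.3 = 54.009%
Difference = 54.009 − 52.58 = 1.429 pp.

+1.4 percentage points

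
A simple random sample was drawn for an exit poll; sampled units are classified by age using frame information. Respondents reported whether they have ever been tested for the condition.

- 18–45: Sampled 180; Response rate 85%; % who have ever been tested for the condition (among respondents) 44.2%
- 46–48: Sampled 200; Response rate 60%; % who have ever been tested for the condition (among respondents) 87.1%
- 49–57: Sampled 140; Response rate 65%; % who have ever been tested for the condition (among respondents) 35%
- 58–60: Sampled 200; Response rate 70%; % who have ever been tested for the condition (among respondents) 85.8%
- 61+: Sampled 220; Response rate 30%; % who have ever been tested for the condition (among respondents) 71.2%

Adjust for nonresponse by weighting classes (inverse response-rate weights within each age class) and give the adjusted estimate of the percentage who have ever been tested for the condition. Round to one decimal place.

67.1%

Weighting each respondent by the inverse class response rate inflates each class back to its sampled size, so the class weight is n_sampled:
  18–45: 180 × 44.2 = 7956
  46–48: 200 × 87.1 = 17,420
  49–57: 140 × 35 = 4900
  58–60: 200 × 85.8 = 17,160
  61+: 220 × 71.2 = 15,664
Adjusted estimate = 63,100 / 940 = 67.1277 → 67.1%.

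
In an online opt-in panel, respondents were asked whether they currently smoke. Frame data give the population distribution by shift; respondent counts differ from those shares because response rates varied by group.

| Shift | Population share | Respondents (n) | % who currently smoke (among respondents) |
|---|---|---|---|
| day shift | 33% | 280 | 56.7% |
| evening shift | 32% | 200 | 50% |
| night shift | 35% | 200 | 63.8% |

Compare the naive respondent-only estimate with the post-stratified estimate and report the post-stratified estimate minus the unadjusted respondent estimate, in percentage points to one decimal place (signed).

+0.2 percentage points

Naive respondent-only estimate (weights = respondent counts):
  (280/680)×56.7 + (200/680)×50 + (200/680)×63.8 = 56.8176%
Reweighting by population shift shares:
  0.33×56.7 + 0.32×50 + 0.35×63.8 = 57.041%
Difference = 57.041 − 56.8176 = 0.2234 pp.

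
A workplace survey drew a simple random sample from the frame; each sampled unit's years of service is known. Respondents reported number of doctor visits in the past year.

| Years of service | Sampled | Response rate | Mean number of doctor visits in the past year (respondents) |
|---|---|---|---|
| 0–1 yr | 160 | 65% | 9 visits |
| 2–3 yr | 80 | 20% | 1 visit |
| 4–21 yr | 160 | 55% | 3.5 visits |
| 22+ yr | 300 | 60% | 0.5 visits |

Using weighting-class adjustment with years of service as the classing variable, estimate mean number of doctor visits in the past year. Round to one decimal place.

3.2

With weight = n_sampled/n_responded per class, the weighted class total is n_sampled:
  0–1 yr: 160 × 9 = 1440
  2–3 yr: 80 × 1 = 80
  4–21 yr: 160 × 3.5 = 560
  22+ yr: 300 × 0.5 = 150
Adjusted estimate = 2230 / 700 = 3.18571 → 3.2.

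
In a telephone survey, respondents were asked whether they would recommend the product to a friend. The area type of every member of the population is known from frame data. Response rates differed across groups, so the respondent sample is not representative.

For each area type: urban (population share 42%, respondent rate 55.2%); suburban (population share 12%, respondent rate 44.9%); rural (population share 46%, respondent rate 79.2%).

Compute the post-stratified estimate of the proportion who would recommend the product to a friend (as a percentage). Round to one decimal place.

Each cell contributes population-share × respondent value:
  urban: 0.42 × 55.2 = 23.184
  suburban: 0.12 × 44.9 = 5.388
  rural: 0.46 × 79.2 = 36.432
Post-stratified estimate = 65.004 → 65.0%.

65.0%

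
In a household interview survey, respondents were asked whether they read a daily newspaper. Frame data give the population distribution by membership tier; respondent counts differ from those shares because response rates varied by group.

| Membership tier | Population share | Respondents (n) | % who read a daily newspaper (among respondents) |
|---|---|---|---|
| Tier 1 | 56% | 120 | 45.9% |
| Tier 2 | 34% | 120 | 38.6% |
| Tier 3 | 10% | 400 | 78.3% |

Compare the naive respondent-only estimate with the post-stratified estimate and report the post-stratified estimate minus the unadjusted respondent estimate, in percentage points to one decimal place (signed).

Naive respondent-only estimate (weights = respondent counts):
  (120/640)×45.9 + (120/640)×38.6 + (400/640)×78.3 = 64.7812%
Post-stratified estimate weights by population shares:
  0.56×45.9 + 0.34×38.6 + 0.1×78.3 = 46.658%
Difference = 46.658 − 64.7812 = -18.1232 pp.

-18.1 percentage points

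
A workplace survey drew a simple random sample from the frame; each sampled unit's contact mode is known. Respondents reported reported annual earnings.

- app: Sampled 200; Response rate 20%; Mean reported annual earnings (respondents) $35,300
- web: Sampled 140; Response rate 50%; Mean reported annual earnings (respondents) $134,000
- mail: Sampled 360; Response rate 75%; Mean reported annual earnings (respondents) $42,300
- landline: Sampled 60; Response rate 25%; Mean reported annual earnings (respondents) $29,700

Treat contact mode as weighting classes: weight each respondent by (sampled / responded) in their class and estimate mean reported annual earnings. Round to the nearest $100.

Inverse-response-rate weighting restores each class to its sampled count, so class totals weight by n_sampled:
  app: 200 × 35,300 = 7,060,000
  web: 140 × 134,000 = 18,760,000
  mail: 360 × 42,300 = 15,228,000
  landline: 60 × 29,700 = 1,782,000
Adjusted estimate = 42,830,000 / 760 = 56355.3 → $56,400.

$56,400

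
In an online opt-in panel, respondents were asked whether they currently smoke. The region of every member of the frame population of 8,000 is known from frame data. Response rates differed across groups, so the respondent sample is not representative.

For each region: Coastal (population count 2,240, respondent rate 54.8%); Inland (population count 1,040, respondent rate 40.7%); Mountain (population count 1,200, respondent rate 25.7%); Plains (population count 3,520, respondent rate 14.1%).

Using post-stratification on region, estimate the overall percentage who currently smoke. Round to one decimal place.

30.7%

Post-stratification weights by population share, not respondent share:
  Coastal: (2,240/8,000) × 54.8 = 15.344
  Inland: (1,040/8,000) × 40.7 = 5.291
  Mountain: (1,200/8,000) × 25.7 = 3.855
  Plains: (3,520/8,000) × 14.1 = 6.204
Post-stratified estimate = 30.694 → 30.7%.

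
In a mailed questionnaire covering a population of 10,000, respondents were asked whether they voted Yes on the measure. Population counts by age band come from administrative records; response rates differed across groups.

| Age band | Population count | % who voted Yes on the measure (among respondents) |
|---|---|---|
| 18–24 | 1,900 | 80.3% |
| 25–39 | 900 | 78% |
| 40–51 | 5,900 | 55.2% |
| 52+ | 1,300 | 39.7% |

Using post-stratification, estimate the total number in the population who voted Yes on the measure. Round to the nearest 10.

Apply each group's respondent rate to its population count:
  18–24: 1,900 × 80.3% = 1525.7
  25–39: 900 × 78% = 702
  40–51: 5,900 × 55.2% = 3256.8
  52+: 1,300 × 39.7% = 516.1
Estimated total = 6000.6 → 6,000.

6,000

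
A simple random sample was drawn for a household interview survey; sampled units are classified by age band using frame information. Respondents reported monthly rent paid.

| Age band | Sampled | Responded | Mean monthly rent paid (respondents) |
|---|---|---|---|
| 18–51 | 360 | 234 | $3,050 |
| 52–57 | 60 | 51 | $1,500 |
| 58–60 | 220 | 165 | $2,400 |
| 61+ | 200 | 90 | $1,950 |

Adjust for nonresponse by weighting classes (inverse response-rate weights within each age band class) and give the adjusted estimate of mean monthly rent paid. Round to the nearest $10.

$2,510

Response rates by class: 18–51 234/360 = 65%, 52–57 51/60 = 85%, 58–60 165/220 = 75%, 61+ 90/200 = 45%.
With weight = n_sampled/n_responded per class, the weighted class total is n_sampled:
  18–51: 360 × 3050 = 1,098,000
  52–57: 60 × 1500 = 90,000
  58–60: 220 × 2400 = 528,000
  61+: 200 × 1950 = 390,000
Adjusted estimate = 2,106,000 / 840 = 2507.14 → $2,510.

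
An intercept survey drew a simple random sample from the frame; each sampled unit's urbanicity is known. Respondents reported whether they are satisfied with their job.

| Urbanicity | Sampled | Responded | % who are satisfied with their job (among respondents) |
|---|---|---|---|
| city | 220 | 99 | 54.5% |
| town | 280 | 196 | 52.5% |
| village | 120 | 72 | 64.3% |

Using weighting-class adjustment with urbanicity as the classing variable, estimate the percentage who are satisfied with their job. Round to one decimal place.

55.5%

Class response rates: city 99/220 = 45%, town 196/280 = 70%, village 72/120 = 60%.
With weight = n_sampled/n_responded per class, the weighted class total is n_sampled:
  city: 220 × 54.5 = 11,990
  town: 280 × 52.5 = 14,700
  village: 120 × 64.3 = 7716
Adjusted estimate = 34,406 / 620 = 55.4935 → 55.5%.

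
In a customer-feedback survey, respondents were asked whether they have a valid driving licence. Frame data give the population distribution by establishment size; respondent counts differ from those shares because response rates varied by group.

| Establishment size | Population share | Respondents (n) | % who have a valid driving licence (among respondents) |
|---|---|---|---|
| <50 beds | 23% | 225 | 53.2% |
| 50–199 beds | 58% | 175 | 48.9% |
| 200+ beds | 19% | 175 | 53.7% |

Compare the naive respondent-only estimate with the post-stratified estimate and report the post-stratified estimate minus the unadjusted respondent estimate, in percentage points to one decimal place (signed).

Naive respondent-only estimate (weights = respondent counts):
  (225/575)×53.2 + (175/575)×48.9 + (175/575)×53.7 = 52.0435%
Reweighting by population establishment size shares:
  0.23×53.2 + 0.58×48.9 + 0.19×53.7 = 50.801%
Difference = 50.801 − 52.0435 = -1.2425 pp.

-1.2 percentage points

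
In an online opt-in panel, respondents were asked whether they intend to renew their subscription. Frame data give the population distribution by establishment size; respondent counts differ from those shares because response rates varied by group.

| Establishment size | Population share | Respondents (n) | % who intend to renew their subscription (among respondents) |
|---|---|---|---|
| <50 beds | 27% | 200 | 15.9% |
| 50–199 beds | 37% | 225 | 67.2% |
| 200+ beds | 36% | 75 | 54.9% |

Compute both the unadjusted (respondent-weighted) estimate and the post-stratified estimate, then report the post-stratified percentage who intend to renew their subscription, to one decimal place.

48.9%

Unadjusted (pooled respondent) estimate weights by respondent counts:
  (200/500)×15.9 + (225/500)×67.2 + (75/500)×54.9 = 44.835%
Reweighting by population establishment size shares:
  0.27×15.9 + 0.37×67.2 + 0.36×54.9 = 48.921%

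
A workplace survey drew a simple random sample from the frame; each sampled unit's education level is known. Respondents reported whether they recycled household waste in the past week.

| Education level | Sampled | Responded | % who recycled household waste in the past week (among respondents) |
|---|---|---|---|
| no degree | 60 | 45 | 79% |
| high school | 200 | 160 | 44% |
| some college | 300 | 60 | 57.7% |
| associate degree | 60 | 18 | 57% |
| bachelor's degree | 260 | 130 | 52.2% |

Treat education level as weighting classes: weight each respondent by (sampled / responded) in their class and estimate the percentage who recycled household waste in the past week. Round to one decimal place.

54.4%

Response rates by class: no degree 45/60 = 75%, high school 160/200 = 80%, some college 60/300 = 20%, associate degree 18/60 = 30%, bachelor's degree 130/260 = 50%.
Weighting each respondent by the inverse class response rate inflates each class back to its sampled size, so the class weight is n_sampled:
  no degree: 60 × 79 = 4740
  high school: 200 × 44 = 8800
  some college: 300 × 57.7 = 17,310
  associate degree: 60 × 57 = 3420
  bachelor's degree: 260 × 52.2 = 13,572
Adjusted estimate = 47,842 / 880 = 54.3659 → 54.4%.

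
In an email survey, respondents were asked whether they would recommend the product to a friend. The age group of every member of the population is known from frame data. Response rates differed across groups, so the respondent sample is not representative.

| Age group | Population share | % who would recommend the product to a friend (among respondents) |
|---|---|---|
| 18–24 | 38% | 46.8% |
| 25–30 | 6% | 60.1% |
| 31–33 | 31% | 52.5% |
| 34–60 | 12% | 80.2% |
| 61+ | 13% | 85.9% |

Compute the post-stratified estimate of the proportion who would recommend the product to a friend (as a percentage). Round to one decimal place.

Weight each group's respondent value by its population share:
  18–24: 0.38 × 46.8 = 17.784
  25–30: 0.06 × 60.1 = 3.606
  31–33: 0.31 × 52.5 = 16.275
  34–60: 0.12 × 80.2 = 9.624
  61+: 0.13 × 85.9 = 11.167
Post-stratified estimate = 58.456 → 58.5%.

58.5%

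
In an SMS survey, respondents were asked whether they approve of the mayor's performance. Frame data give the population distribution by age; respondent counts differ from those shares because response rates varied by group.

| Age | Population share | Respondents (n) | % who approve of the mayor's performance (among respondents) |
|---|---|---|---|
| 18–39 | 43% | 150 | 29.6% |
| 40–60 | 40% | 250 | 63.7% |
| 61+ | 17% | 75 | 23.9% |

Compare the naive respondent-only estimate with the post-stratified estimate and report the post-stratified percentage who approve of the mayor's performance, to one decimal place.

Naive respondent-only estimate (weights = respondent counts):
  (150/475)×29.6 + (250/475)×63.7 + (75/475)×23.9 = 46.6474%
Post-stratifying to population shares instead:
  0.43×29.6 + 0.4×63.7 + 0.17×23.9 = 42.271%

42.3%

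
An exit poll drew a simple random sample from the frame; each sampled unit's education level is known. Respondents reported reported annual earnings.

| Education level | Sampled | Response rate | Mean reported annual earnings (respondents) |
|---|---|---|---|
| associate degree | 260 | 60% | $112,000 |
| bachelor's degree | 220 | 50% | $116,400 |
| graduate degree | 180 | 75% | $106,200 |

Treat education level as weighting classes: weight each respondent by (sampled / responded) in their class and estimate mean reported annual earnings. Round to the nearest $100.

With weight = n_sampled/n_responded per class, the weighted class total is n_sampled:
  associate degree: 260 × 112,000 = 29,120,000
  bachelor's degree: 220 × 116,400 = 25,608,000
  graduate degree: 180 × 106,200 = 19,116,000
Adjusted estimate = 73,844,000 / 660 = 111885 → $111,900.

$111,900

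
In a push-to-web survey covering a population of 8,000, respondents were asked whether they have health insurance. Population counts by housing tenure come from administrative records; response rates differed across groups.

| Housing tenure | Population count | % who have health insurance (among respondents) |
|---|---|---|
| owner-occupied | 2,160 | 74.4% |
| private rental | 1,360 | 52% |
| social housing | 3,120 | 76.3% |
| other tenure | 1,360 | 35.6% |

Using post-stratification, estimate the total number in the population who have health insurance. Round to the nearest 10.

Each cell contributes its population count × the respondent rate:
  owner-occupied: 2,160 × 74.4% = 1607.04
  private rental: 1,360 × 52% = 707.2
  social housing: 3,120 × 76.3% = 2380.56
  other tenure: 1,360 × 35.6% = 484.16
Estimated total = 5178.96 → 5,180.

5,180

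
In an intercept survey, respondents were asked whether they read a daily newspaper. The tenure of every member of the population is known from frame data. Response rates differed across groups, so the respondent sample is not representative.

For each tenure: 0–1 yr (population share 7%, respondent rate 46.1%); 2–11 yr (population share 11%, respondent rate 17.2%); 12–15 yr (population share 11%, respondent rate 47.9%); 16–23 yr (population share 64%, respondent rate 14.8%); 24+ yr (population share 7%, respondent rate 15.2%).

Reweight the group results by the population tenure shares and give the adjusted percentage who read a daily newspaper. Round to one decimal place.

Each cell contributes population-share × respondent value:
  0–1 yr: 0.07 × 46.1 = 3.227
  2–11 yr: 0.11 × 17.2 = 1.892
  12–15 yr: 0.11 × 47.9 = 5.269
  16–23 yr: 0.64 × 14.8 = 9.472
  24+ yr: 0.07 × 15.2 = 1.064
Post-stratified estimate = 20.924 → 20.9%.

20.9%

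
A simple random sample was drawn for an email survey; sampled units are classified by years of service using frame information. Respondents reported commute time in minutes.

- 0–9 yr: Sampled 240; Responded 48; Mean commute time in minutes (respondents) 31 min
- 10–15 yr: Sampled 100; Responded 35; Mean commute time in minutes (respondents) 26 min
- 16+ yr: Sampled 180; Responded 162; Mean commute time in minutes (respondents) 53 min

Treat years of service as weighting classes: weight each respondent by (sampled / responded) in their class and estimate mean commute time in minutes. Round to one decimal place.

Class response rates: 0–9 yr 48/240 = 20%, 10–15 yr 35/100 = 35%, 16+ yr 162/180 = 90%.
Each respondent's weight = sampled/responded in their class; summing within a class gives n_sampled, so:
  0–9 yr: 240 × 31 = 7440
  10–15 yr: 100 × 26 = 2600
  16+ yr: 180 × 53 = 9540
Adjusted estimate = 19,580 / 520 = 37.6538 → 37.7.

37.7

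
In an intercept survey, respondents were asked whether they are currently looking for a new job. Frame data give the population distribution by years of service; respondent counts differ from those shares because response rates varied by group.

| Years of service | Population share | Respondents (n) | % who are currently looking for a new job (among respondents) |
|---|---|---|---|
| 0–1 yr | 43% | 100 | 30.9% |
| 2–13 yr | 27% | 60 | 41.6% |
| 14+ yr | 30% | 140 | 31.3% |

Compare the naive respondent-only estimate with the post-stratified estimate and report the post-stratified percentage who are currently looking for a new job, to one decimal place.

33.9%

Naive respondent-only estimate (weights = respondent counts):
  (100/300)×30.9 + (60/300)×41.6 + (140/300)×31.3 = 33.2267%
Post-stratified estimate weights by population shares:
  0.43×30.9 + 0.27×41.6 + 0.3×31.3 = 33.909%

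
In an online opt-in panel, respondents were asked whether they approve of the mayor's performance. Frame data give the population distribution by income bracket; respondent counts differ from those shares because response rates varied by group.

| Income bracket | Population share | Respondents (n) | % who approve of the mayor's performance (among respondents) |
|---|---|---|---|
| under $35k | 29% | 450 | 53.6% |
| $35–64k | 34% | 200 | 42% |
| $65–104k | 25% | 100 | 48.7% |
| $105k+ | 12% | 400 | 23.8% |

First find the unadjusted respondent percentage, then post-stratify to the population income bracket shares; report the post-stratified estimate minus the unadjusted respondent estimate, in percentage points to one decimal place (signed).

+4.1 percentage points

Without adjustment, the pooled respondent share is:
  (450/1150)×53.6 + (200/1150)×42 + (100/1150)×48.7 + (400/1150)×23.8 = 40.7913%
Post-stratified estimate weights by population shares:
  0.29×53.6 + 0.34×42 + 0.25×48.7 + 0.12×23.8 = 44.855%
Difference = 44.855 − 40.7913 = 4.0637 pp.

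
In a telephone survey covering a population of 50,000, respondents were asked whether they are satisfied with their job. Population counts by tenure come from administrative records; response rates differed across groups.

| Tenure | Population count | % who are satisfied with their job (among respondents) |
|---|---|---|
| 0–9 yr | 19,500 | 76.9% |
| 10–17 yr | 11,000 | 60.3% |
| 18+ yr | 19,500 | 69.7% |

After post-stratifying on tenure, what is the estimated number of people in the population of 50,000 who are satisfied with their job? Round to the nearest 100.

Estimated count per cell = population count × respondent percentage:
  0–9 yr: 19,500 × 76.9% = 14995.5
  10–17 yr: 11,000 × 60.3% = 6633
  18+ yr: 19,500 × 69.7% = 13591.5
Estimated total = 35,220 → 35,200.

35,200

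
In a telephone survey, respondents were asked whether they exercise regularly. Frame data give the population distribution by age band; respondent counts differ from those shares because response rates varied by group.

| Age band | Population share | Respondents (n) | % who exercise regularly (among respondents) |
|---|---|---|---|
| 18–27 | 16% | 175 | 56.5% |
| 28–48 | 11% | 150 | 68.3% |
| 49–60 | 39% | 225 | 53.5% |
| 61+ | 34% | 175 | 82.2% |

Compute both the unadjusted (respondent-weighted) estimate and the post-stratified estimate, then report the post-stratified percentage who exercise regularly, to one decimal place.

Naive respondent-only estimate (weights = respondent counts):
  (175/725)×56.5 + (150/725)×68.3 + (225/725)×53.5 + (175/725)×82.2 = 64.2138%
Post-stratified estimate weights by population shares:
  0.16×56.5 + 0.11×68.3 + 0.39×53.5 + 0.34×82.2 = 65.366%

65.4%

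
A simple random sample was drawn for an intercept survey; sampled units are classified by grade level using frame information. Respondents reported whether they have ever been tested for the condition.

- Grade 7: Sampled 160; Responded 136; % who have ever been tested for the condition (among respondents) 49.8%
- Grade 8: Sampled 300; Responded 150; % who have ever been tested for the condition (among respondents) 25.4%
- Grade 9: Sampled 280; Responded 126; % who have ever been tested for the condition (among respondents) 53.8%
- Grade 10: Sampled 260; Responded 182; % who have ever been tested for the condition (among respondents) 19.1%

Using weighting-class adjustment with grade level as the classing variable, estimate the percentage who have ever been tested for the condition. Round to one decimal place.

Class response rates: Grade 7 136/160 = 85%, Grade 8 150/300 = 50%, Grade 9 126/280 = 45%, Grade 10 182/260 = 70%.
Inverse-response-rate weighting restores each class to its sampled count, so class totals weight by n_sampled:
  Grade 7: 160 × 49.8 = 7968
  Grade 8: 300 × 25.4 = 7620
  Grade 9: 280 × 53.8 = 15,064
  Grade 10: 260 × 19.1 = 4966
Adjusted estimate = 35,618 / 1,000 = 35.618 → 35.6%.

35.6%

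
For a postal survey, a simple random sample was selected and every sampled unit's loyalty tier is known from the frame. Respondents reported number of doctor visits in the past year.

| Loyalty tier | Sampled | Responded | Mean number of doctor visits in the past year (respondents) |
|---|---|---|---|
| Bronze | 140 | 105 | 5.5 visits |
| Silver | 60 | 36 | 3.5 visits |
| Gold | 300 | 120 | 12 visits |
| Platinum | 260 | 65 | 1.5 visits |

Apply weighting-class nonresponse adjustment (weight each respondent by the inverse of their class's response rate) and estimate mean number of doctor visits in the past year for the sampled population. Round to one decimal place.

6.5

Response rates by class: Bronze 105/140 = 75%, Silver 36/60 = 60%, Gold 120/300 = 40%, Platinum 65/260 = 25%.
Inverse-response-rate weighting restores each class to its sampled count, so class totals weight by n_sampled:
  Bronze: 140 × 5.5 = 770
  Silver: 60 × 3.5 = 210
  Gold: 300 × 12 = 3600
  Platinum: 260 × 1.5 = 390
Adjusted estimate = 4970 / 760 = 6.53947 → 6.5.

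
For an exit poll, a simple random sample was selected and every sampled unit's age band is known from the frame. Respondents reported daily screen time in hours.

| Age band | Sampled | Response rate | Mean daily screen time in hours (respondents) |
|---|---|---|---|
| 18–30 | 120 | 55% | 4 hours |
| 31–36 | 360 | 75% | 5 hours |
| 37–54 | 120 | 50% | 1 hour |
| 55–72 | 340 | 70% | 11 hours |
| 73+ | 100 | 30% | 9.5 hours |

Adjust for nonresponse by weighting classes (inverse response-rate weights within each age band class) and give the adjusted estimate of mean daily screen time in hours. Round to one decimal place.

Inverse-response-rate weighting restores each class to its sampled count, so class totals weight by n_sampled:
  18–30: 120 × 4 = 480
  31–36: 360 × 5 = 1800
  37–54: 120 × 1 = 120
  55–72: 340 × 11 = 3740
  73+: 100 × 9.5 = 950
Adjusted estimate = 7090 / 1,040 = 6.81731 → 6.8.

6.8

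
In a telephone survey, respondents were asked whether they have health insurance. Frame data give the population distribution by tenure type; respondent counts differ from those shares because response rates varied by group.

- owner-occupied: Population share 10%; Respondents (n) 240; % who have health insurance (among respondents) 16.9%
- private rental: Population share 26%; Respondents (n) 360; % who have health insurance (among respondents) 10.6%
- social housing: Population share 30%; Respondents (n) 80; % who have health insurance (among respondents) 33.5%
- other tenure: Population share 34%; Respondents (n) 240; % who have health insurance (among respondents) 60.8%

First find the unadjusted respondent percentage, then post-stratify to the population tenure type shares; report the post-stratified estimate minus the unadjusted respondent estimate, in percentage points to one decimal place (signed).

Unadjusted (pooled respondent) estimate weights by respondent counts:
  (240/920)×16.9 + (360/920)×10.6 + (80/920)×33.5 + (240/920)×60.8 = 27.3304%
Reweighting by population tenure type shares:
  0.1×16.9 + 0.26×10.6 + 0.3×33.5 + 0.34×60.8 = 35.168%
Difference = 35.168 − 27.3304 = 7.8376 pp.

+7.8 percentage points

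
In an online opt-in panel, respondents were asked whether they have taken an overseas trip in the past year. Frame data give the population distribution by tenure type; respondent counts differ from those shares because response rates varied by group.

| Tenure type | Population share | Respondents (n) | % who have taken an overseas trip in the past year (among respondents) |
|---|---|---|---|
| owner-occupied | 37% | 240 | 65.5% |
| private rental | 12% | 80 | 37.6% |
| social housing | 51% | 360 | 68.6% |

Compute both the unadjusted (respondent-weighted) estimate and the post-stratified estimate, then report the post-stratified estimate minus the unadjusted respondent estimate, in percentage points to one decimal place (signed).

Unadjusted (pooled respondent) estimate weights by respondent counts:
  (240/680)×65.5 + (80/680)×37.6 + (360/680)×68.6 = 63.8588%
Post-stratified estimate weights by population shares:
  0.37×65.5 + 0.12×37.6 + 0.51×68.6 = 63.733%
Difference = 63.733 − 63.8588 = -0.1258 pp.

-0.1 percentage points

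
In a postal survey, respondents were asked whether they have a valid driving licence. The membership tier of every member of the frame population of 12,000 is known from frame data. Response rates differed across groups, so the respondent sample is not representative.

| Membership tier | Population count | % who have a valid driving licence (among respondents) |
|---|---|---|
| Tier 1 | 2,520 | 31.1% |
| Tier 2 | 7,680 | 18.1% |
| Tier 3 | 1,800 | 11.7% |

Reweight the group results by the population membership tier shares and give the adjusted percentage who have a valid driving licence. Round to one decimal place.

19.9%

Each cell contributes population-share × respondent value:
  Tier 1: (2,520/12,000) × 31.1 = 6.531
  Tier 2: (7,680/12,000) × 18.1 = 11.584
  Tier 3: (1,800/12,000) × 11.7 = 1.755
Post-stratified estimate = 19.87 → 19.9%.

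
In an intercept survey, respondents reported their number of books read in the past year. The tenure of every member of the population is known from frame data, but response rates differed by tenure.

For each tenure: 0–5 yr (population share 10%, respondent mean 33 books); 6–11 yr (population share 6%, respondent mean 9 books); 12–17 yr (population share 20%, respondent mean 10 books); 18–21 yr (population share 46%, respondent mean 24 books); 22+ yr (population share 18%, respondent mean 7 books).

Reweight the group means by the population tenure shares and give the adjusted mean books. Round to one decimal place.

Each cell contributes population-share × respondent value:
  0–5 yr: 0.1 × 33 = 3.3
  6–11 yr: 0.06 × 9 = 0.54
  12–17 yr: 0.2 × 10 = 2
  18–21 yr: 0.46 × 24 = 11.04
  22+ yr: 0.18 × 7 = 1.26
Post-stratified estimate = 18.14 → 18.1.

18.1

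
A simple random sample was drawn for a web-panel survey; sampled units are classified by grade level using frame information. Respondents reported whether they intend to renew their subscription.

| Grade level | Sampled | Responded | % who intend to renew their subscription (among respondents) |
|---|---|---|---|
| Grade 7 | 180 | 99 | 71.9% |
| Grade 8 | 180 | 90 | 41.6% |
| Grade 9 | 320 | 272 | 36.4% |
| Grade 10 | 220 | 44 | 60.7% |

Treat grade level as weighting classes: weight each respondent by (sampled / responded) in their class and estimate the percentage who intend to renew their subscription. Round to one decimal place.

50.5%

Response rates by class: Grade 7 99/180 = 55%, Grade 8 90/180 = 50%, Grade 9 272/320 = 85%, Grade 10 44/220 = 20%.
Each respondent's weight = sampled/responded in their class; summing within a class gives n_sampled, so:
  Grade 7: 180 × 71.9 = 12942
  Grade 8: 180 × 41.6 = 7488
  Grade 9: 320 × 36.4 = 11,648
  Grade 10: 220 × 60.7 = 13,354
Adjusted estimate = 45,432 / 900 = 50.48 → 50.5%.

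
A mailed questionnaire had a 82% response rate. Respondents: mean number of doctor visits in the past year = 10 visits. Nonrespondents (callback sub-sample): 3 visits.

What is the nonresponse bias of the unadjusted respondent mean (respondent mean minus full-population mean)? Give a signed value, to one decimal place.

+1.3

Nonresponse fraction = 1 − 0.82 = 0.18.
Bias = (nonresponse fraction) × (respondent mean − nonrespondent mean)
     = 0.18 × (10 − 3) = 0.18 × 7 = 1.26.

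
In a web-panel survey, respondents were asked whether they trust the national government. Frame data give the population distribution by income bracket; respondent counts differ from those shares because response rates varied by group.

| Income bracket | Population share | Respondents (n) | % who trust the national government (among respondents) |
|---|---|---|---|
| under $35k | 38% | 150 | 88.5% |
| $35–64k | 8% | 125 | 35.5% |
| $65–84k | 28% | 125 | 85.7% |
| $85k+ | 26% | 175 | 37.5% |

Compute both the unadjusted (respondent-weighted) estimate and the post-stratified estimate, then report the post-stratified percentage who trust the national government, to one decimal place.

Naive respondent-only estimate (weights = respondent counts):
  (150/575)×88.5 + (125/575)×35.5 + (125/575)×85.7 + (175/575)×37.5 = 60.8478%
Post-stratifying to population shares instead:
  0.38×88.5 + 0.08×35.5 + 0.28×85.7 + 0.26×37.5 = 70.216%

70.2%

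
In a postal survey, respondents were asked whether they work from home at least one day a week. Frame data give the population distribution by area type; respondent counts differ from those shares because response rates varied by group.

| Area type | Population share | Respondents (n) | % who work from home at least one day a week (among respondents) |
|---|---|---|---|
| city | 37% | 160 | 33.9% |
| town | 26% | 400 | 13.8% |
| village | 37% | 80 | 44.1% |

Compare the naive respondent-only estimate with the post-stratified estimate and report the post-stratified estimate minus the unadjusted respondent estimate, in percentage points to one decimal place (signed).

+9.8 percentage points

Unadjusted (pooled respondent) estimate weights by respondent counts:
  (160/640)×33.9 + (400/640)×13.8 + (80/640)×44.1 = 22.6125%
Post-stratifying to population shares instead:
  0.37×33.9 + 0.26×13.8 + 0.37×44.1 = 32.448%
Difference = 32.448 − 22.6125 = 9.8355 pp.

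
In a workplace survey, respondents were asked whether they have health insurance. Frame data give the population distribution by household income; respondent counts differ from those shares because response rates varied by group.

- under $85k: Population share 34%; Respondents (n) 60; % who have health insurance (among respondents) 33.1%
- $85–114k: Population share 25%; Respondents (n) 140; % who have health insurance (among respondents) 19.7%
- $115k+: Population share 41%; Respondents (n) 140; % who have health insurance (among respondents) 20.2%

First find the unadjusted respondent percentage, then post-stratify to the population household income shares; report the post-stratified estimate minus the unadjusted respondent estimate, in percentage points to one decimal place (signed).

+2.2 percentage points

Naive respondent-only estimate (weights = respondent counts):
  (60/340)×33.1 + (140/340)×19.7 + (140/340)×20.2 = 22.2706%
Post-stratified estimate weights by population shares:
  0.34×33.1 + 0.25×19.7 + 0.41×20.2 = 24.461%
Difference = 24.461 − 22.2706 = 2.1904 pp.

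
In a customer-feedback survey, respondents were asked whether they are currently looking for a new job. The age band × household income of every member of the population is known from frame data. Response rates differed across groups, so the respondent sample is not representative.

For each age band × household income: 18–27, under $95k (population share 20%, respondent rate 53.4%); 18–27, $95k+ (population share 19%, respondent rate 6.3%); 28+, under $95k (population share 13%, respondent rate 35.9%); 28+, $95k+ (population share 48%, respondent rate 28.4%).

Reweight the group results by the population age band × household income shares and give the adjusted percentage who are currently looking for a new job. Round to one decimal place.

30.2%

Post-stratification weights by population share, not respondent share:
  18–27, under $95k: 0.2 × 53.4 = 10.68
  18–27, $95k+: 0.19 × 6.3 = 1.197
  28+, under $95k: 0.13 × 35.9 = 4.667
  28+, $95k+: 0.48 × 28.4 = 13.632
Post-stratified estimate = 30.176 → 30.2%.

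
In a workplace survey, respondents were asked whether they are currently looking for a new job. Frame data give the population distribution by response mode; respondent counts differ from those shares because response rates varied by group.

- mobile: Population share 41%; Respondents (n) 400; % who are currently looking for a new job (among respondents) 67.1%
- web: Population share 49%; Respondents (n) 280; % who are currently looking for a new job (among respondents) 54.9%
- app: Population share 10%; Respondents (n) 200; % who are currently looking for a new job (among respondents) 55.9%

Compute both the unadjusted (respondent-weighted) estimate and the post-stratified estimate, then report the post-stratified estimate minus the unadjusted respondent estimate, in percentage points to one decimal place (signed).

-0.7 percentage points

Without adjustment, the pooled respondent share is:
  (400/880)×67.1 + (280/880)×54.9 + (200/880)×55.9 = 60.6727%
Reweighting by population response mode shares:
  0.41×67.1 + 0.49×54.9 + 0.1×55.9 = 60.002%
Difference = 60.002 − 60.6727 = -0.6707 pp.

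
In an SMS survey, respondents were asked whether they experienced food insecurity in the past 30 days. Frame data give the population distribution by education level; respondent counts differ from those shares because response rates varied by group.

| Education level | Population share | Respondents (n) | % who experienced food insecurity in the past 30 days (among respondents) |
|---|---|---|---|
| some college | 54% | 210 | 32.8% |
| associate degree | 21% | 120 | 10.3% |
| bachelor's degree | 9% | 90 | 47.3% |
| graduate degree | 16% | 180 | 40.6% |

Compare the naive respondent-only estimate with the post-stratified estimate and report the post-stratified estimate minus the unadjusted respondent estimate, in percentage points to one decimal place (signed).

-2.2 percentage points

Unadjusted (pooled respondent) estimate weights by respondent counts:
  (210/600)×32.8 + (120/600)×10.3 + (90/600)×47.3 + (180/600)×40.6 = 32.815%
Post-stratified estimate weights by population shares:
  0.54×32.8 + 0.21×10.3 + 0.09×47.3 + 0.16×40.6 = 30.628%
Difference = 30.628 − 32.815 = -2.187 pp.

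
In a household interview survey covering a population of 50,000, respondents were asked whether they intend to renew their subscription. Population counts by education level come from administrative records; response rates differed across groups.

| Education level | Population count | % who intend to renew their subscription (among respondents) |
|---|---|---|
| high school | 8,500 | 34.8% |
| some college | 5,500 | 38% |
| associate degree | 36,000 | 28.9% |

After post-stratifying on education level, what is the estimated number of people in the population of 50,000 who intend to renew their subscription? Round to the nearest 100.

Apply each group's respondent rate to its population count:
  high school: 8,500 × 34.8% = 2958
  some college: 5,500 × 38% = 2090
  associate degree: 36,000 × 28.9% = 10,404
Estimated total = 15,452 → 15,500.

15,500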